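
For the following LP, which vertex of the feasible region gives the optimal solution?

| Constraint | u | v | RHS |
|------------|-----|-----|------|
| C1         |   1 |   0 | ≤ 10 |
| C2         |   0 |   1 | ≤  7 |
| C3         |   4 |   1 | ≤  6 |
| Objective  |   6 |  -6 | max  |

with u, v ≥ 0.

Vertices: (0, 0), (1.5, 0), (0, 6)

Evaluate the objective at each vertex of the feasible region:
  z(0, 0) = 0
  z(1.5, 0) = 9  ←
  z(0, 6) = -36
The maximum is at u = 1.5, v = 0.

(1.5, 0)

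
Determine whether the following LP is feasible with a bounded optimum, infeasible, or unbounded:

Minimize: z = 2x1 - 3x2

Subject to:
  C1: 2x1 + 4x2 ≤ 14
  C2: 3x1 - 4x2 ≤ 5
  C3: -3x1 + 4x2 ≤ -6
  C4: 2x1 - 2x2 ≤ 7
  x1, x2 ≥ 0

Infeasible (no feasible solution exists)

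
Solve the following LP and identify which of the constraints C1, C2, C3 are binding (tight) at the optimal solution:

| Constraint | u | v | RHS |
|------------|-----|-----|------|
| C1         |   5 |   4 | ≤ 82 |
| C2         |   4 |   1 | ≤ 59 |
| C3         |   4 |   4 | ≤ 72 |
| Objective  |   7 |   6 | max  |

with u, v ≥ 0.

At u = 10, v = 8, compute slack b - a·x for each constraint:
  C1: 82 − 82 = 0  (binding)
  C2: 59 − 48 = 11  (slack)
  C3: 72 − 72 = 0  (binding)

Optimal: u = 10, v = 8
Binding: C1, C3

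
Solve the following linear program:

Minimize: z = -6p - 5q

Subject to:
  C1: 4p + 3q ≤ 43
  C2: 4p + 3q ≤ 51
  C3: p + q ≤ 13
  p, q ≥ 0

Evaluate the objective at each vertex of the feasible region:
  z(0, 0) = 0
  z(10.75, 0) = -64.5
  z(4, 9) = -69  ←
  z(0, 13) = -65
The minimum is at p = 4, q = 9.

p = 4, q = 9, z = -69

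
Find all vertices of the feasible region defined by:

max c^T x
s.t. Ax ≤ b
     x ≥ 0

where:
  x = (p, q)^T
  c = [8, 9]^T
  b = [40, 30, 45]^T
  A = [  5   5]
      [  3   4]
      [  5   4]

(0, 0), (8, 0), (2, 6), (0, 7.5)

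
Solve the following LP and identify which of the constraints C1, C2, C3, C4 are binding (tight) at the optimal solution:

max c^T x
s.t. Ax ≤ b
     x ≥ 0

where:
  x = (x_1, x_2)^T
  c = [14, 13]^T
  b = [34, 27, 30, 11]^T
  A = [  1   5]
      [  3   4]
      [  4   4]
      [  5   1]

At x_1 = 1, x_2 = 6, compute slack b - a·x for each constraint:
  C1: 34 − 31 = 3  (slack)
  C2: 27 − 27 = 0  (binding)
  C3: 30 − 28 = 2  (slack)
  C4: 11 − 11 = 0  (binding)

Optimal: x_1 = 1, x_2 = 6
Binding: C2, C4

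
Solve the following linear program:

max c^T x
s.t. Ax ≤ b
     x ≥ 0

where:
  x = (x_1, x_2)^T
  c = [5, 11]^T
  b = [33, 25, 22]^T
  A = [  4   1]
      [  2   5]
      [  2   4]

Evaluate the objective at each vertex of the feasible region:
  z(0, 0) = 0
  z(8.25, 0) = 41.25
  z(7.857, 1.571) = 56.57
  z(5, 3) = 58  ←
  z(0, 5) = 55
The maximum is at x_1 = 5, x_2 = 3.

x_1 = 5, x_2 = 3, z = 58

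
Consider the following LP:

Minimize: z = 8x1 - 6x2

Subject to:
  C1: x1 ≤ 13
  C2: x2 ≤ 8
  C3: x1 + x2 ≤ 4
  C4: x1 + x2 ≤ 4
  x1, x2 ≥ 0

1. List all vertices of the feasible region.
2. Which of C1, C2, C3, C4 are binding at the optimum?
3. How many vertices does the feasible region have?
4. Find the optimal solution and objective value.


1. (0, 0), (4, 0), (0, 4)
2. C3, C4
3. 3
4. x1 = 0, x2 = 4, z = -24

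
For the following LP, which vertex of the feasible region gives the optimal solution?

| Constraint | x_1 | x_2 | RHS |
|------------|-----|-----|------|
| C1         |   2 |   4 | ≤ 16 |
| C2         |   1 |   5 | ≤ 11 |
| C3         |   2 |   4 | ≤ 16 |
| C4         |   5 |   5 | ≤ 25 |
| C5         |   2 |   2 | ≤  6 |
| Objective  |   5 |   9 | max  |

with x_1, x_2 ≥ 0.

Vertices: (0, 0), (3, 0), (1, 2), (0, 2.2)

Evaluate the objective at each vertex of the feasible region:
  z(0, 0) = 0
  z(3, 0) = 15
  z(1, 2) = 23  ←
  z(0, 2.2) = 19.8
The maximum is at x_1 = 1, x_2 = 2.

(1, 2)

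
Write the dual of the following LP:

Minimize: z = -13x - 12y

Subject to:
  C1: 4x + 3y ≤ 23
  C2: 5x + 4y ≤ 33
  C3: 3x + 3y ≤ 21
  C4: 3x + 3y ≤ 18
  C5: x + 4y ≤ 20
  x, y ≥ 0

Primal min cᵀx s.t. Ax ≤ b, x ≥ 0  →  Dual max −bᵀy s.t. Aᵀy ≥ −c, y ≥ 0.

Maximize: z = -23y1 - 33y2 - 21y3 - 18y4 - 20y5

Subject to:
  4y1 + 5y2 + 3y3 + 3y4 + y5 ≥ 13
  3y1 + 4y2 + 3y3 + 3y4 + 4y5 ≥ 12
  y1, y2, y3, y4, y5 ≥ 0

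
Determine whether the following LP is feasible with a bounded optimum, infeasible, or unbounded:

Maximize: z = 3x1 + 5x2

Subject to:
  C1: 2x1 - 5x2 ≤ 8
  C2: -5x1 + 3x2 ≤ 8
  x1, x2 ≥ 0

Unbounded (objective can increase without bound)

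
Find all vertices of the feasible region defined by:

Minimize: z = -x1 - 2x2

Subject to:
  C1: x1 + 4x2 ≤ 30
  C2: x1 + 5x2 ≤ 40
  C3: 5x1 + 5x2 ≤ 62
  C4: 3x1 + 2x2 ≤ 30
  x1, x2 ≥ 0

(0, 0), (10, 0), (6, 6), (0, 7.5)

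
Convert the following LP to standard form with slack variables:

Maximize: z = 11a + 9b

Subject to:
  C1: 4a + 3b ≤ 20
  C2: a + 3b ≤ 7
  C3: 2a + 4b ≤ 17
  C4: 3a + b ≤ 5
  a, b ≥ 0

max z = 11a + 9b

s.t.
  4a + 3b + s1 = 20
  a + 3b + s2 = 7
  2a + 4b + s3 = 17
  3a + b + s4 = 5
  a, b, s1, s2, s3, s4 ≥ 0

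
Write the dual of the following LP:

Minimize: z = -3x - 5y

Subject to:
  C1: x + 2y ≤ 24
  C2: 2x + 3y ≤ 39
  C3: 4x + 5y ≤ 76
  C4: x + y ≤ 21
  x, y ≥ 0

Primal min cᵀx s.t. Ax ≤ b, x ≥ 0  →  Dual max −bᵀy s.t. Aᵀy ≥ −c, y ≥ 0.

Maximize: z = -24y1 - 39y2 - 76y3 - 21y4

Subject to:
  y1 + 2y2 + 4y3 + y4 ≥ 3
  2y1 + 3y2 + 5y3 + y4 ≥ 5
  y1, y2, y3, y4 ≥ 0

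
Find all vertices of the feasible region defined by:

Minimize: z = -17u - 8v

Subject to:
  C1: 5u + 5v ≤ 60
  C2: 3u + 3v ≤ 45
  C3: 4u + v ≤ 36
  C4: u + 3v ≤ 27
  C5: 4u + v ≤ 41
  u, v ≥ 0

(0, 0), (9, 0), (8, 4), (4.5, 7.5), (0, 9)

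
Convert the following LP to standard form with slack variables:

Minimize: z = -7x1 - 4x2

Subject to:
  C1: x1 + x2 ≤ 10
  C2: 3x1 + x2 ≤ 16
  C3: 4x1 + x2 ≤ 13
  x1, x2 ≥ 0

min z = -7x1 - 4x2

s.t.
  x1 + x2 + s1 = 10
  3x1 + x2 + s2 = 16
  4x1 + x2 + s3 = 13
  x1, x2, s1, s2, s3 ≥ 0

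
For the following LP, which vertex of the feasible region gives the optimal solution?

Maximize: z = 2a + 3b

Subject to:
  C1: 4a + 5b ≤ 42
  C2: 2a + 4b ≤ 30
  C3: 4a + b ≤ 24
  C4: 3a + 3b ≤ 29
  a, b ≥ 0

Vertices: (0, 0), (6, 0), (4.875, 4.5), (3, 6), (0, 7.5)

Evaluate the objective at each vertex of the feasible region:
  z(0, 0) = 0
  z(6, 0) = 12
  z(4.875, 4.5) = 23.25
  z(3, 6) = 24  ←
  z(0, 7.5) = 22.5
The maximum is at a = 3, b = 6.

(3, 6)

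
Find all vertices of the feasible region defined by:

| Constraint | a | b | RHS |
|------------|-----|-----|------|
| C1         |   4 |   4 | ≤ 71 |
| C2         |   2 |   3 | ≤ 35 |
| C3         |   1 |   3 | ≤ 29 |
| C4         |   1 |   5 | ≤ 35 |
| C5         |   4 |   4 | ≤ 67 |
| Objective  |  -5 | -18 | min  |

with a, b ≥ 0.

(0, 0), (16.75, 0), (15.25, 1.5), (10, 5), (0, 7)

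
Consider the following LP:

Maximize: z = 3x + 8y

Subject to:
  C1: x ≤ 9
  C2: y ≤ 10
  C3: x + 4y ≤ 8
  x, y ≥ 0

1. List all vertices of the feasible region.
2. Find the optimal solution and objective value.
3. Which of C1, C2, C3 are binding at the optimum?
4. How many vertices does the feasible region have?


1. (0, 0), (8, 0), (0, 2)
2. x = 8, y = 0, z = 24
3. C3
4. 3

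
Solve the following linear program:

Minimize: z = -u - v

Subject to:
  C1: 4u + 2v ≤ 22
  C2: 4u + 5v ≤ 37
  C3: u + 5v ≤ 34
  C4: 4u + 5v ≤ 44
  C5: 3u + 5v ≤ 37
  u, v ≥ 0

Evaluate the objective at each vertex of the feasible region:
  z(0, 0) = 0
  z(5.5, 0) = -5.5
  z(3, 5) = -8  ←
  z(1, 6.6) = -7.6
  z(0, 6.8) = -6.8
The minimum is at u = 3, v = 5.

u = 3, v = 5, z = -8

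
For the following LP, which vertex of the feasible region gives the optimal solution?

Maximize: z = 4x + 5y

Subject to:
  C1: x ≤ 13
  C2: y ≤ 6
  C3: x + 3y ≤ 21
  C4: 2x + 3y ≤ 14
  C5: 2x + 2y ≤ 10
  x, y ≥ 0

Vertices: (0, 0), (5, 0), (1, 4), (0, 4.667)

Evaluate the objective at each vertex of the feasible region:
  z(0, 0) = 0
  z(5, 0) = 20
  z(1, 4) = 24  ←
  z(0, 4.667) = 23.33
The maximum is at x = 1, y = 4.

(1, 4)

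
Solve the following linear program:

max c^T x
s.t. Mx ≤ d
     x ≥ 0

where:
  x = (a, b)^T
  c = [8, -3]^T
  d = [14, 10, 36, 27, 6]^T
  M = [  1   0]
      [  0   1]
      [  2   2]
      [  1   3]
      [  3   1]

Evaluate the objective at each vertex of the feasible region:
  z(0, 0) = 0
  z(2, 0) = 16  ←
  z(0, 6) = -18
The maximum is at a = 2, b = 0.

a = 2, b = 0, z = 16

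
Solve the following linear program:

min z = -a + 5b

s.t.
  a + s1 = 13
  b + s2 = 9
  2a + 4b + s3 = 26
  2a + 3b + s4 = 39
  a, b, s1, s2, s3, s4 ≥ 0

Evaluate the objective at each vertex of the feasible region:
  z(0, 0) = 0
  z(13, 0) = -13  ←
  z(0, 6.5) = 32.5
The minimum is at a = 13, b = 0.

a = 13, b = 0, z = -13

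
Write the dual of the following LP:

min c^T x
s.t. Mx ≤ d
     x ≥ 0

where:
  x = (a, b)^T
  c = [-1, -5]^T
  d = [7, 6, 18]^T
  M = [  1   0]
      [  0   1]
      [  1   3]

Primal min cᵀx s.t. Ax ≤ b, x ≥ 0  →  Dual max −bᵀy s.t. Aᵀy ≥ −c, y ≥ 0.

Maximize: z = -7y1 - 6y2 - 18y3

Subject to:
  y1 + y3 ≥ 1
  y2 + 3y3 ≥ 5
  y1, y2, y3 ≥ 0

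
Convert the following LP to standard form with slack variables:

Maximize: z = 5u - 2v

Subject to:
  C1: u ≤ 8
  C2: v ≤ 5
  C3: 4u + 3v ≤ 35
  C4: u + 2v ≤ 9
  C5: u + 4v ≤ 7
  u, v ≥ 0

max z = 5u - 2v

s.t.
  u + s1 = 8
  v + s2 = 5
  4u + 3v + s3 = 35
  u + 2v + s4 = 9
  u + 4v + s5 = 7
  u, v, s1, s2, s3, s4, s5 ≥ 0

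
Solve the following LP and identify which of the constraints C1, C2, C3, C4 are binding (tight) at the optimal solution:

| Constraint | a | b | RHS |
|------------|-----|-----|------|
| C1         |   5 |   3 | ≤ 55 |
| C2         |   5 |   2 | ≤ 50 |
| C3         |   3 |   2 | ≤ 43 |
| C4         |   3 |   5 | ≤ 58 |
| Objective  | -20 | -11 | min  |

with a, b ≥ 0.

At a = 8, b = 5, compute slack b - a·x for each constraint:
  C1: 55 − 55 = 0  (binding)
  C2: 50 − 50 = 0  (binding)
  C3: 43 − 34 = 9  (slack)
  C4: 58 − 49 = 9  (slack)

Optimal: a = 8, b = 5
Binding: C1, C2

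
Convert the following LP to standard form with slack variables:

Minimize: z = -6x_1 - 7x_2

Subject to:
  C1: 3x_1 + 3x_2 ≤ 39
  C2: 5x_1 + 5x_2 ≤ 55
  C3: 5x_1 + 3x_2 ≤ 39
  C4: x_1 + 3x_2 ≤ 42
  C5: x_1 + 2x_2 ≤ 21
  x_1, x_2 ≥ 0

min z = -6x_1 - 7x_2

s.t.
  3x_1 + 3x_2 + s1 = 39
  5x_1 + 5x_2 + s2 = 55
  5x_1 + 3x_2 + s3 = 39
  x_1 + 3x_2 + s4 = 42
  x_1 + 2x_2 + s5 = 21
  x_1, x_2, s1, s2, s3, s4, s5 ≥ 0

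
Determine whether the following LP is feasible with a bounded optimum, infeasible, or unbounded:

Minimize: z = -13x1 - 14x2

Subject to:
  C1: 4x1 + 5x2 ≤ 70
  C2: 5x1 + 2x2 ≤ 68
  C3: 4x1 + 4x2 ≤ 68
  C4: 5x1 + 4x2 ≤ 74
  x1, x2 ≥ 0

Feasible with a bounded optimal solution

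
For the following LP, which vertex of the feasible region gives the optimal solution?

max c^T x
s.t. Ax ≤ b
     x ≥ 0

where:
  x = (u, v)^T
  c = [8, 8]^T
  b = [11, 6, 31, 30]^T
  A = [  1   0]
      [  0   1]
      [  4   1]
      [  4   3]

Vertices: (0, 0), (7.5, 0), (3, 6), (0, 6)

Evaluate the objective at each vertex of the feasible region:
  z(0, 0) = 0
  z(7.5, 0) = 60
  z(3, 6) = 72  ←
  z(0, 6) = 48
The maximum is at u = 3, v = 6.

(3, 6)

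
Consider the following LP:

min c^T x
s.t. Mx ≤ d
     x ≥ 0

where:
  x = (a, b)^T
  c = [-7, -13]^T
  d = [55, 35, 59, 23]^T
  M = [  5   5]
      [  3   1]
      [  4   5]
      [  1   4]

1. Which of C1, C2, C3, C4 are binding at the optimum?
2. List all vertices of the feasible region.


1. C1, C4
2. (0, 0), (11, 0), (7, 4), (0, 5.75)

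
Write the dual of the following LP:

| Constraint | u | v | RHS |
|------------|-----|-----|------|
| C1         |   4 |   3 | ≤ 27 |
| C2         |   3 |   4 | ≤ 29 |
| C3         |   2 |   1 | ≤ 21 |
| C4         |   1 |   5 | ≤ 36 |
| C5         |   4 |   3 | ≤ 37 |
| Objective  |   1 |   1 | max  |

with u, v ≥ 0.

Primal max cᵀx s.t. Ax ≤ b, x ≥ 0  →  Dual min bᵀy s.t. Aᵀy ≥ c, y ≥ 0.

Minimize: z = 27y1 + 29y2 + 21y3 + 36y4 + 37y5

Subject to:
  4y1 + 3y2 + 2y3 + y4 + 4y5 ≥ 1
  3y1 + 4y2 + y3 + 5y4 + 3y5 ≥ 1
  y1, y2, y3, y4, y5 ≥ 0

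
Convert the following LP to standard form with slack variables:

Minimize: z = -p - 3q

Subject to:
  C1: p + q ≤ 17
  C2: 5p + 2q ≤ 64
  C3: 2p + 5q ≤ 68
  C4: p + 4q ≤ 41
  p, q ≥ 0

min z = -p - 3q

s.t.
  p + q + s1 = 17
  5p + 2q + s2 = 64
  2p + 5q + s3 = 68
  p + 4q + s4 = 41
  p, q, s1, s2, s3, s4 ≥ 0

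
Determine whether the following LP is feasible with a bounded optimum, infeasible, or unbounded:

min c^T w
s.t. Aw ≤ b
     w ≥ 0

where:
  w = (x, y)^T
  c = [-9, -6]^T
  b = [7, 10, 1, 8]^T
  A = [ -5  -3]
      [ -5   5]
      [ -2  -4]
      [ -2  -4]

Unbounded (objective can decrease without bound)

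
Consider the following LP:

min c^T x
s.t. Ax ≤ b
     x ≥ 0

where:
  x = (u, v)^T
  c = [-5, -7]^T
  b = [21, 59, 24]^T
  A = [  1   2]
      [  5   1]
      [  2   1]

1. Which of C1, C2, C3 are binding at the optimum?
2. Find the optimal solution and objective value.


1. C1, C3
2. u = 9, v = 6, z = -87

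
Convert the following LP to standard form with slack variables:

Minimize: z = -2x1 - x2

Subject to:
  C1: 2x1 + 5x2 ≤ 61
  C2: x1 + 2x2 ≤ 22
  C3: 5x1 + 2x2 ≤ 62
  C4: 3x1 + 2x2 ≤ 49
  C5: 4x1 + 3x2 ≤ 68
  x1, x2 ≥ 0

min z = -2x1 - x2

s.t.
  2x1 + 5x2 + s1 = 61
  x1 + 2x2 + s2 = 22
  5x1 + 2x2 + s3 = 62
  3x1 + 2x2 + s4 = 49
  4x1 + 3x2 + s5 = 68
  x1, x2, s1, s2, s3, s4, s5 ≥ 0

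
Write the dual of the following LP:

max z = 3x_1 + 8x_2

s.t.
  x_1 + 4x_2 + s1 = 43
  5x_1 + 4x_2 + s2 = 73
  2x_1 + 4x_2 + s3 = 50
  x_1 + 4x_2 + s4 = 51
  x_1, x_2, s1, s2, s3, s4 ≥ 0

Primal max cᵀx s.t. Ax ≤ b, x ≥ 0  →  Dual min bᵀy s.t. Aᵀy ≥ c, y ≥ 0.

Minimize: z = 43y1 + 73y2 + 50y3 + 51y4

Subject to:
  y1 + 5y2 + 2y3 + y4 ≥ 3
  4y1 + 4y2 + 4y3 + 4y4 ≥ 8
  y1, y2, y3, y4 ≥ 0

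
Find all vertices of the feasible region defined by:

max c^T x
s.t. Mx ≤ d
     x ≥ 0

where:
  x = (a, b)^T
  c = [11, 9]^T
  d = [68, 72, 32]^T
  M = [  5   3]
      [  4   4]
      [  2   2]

(0, 0), (13.6, 0), (10, 6), (0, 16)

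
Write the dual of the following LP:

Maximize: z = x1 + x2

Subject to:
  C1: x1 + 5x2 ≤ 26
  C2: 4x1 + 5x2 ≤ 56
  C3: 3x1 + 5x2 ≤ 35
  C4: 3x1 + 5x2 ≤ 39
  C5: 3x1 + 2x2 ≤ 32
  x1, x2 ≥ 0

Primal max cᵀx s.t. Ax ≤ b, x ≥ 0  →  Dual min bᵀy s.t. Aᵀy ≥ c, y ≥ 0.

Minimize: z = 26y1 + 56y2 + 35y3 + 39y4 + 32y5

Subject to:
  y1 + 4y2 + 3y3 + 3y4 + 3y5 ≥ 1
  5y1 + 5y2 + 5y3 + 5y4 + 2y5 ≥ 1
  y1, y2, y3, y4, y5 ≥ 0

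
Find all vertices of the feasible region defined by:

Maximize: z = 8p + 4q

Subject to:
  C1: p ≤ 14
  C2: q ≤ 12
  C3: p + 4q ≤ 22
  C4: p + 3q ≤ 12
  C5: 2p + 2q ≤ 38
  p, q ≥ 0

(0, 0), (12, 0), (0, 4)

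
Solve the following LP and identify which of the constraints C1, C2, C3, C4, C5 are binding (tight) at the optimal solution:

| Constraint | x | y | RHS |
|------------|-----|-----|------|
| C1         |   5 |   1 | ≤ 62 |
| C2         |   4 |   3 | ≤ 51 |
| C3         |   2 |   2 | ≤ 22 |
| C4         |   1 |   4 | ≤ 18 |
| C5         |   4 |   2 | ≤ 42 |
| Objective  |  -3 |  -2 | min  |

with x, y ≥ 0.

At x = 10, y = 1, compute slack b - a·x for each constraint:
  C1: 62 − 51 = 11  (slack)
  C2: 51 − 43 = 8  (slack)
  C3: 22 − 22 = 0  (binding)
  C4: 18 − 14 = 4  (slack)
  C5: 42 − 42 = 0  (binding)

Optimal: x = 10, y = 1
Binding: C3, C5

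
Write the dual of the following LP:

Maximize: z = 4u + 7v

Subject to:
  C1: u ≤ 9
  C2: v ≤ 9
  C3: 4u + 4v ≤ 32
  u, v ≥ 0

Primal max cᵀx s.t. Ax ≤ b, x ≥ 0  →  Dual min bᵀy s.t. Aᵀy ≥ c, y ≥ 0.

Minimize: z = 9y1 + 9y2 + 32y3

Subject to:
  y1 + 4y3 ≥ 4
  y2 + 4y3 ≥ 7
  y1, y2, y3 ≥ 0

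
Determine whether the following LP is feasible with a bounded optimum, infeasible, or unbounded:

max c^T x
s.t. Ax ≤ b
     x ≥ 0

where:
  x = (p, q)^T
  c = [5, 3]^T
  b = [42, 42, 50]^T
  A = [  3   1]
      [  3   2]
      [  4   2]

Feasible with a bounded optimal solution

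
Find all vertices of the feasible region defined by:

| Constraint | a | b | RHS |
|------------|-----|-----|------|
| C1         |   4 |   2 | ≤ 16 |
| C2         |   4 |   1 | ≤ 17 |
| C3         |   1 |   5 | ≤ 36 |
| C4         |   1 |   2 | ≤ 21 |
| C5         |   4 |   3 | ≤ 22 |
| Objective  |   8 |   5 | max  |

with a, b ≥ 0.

(0, 0), (4, 0), (1, 6), (0.1176, 7.176), (0, 7.2)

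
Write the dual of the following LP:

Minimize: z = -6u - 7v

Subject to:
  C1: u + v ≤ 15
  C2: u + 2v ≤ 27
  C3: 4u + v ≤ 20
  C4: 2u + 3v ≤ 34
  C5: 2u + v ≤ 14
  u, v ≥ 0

Primal min cᵀx s.t. Ax ≤ b, x ≥ 0  →  Dual max −bᵀy s.t. Aᵀy ≥ −c, y ≥ 0.

Maximize: z = -15y1 - 27y2 - 20y3 - 34y4 - 14y5

Subject to:
  y1 + y2 + 4y3 + 2y4 + 2y5 ≥ 6
  y1 + 2y2 + y3 + 3y4 + y5 ≥ 7
  y1, y2, y3, y4, y5 ≥ 0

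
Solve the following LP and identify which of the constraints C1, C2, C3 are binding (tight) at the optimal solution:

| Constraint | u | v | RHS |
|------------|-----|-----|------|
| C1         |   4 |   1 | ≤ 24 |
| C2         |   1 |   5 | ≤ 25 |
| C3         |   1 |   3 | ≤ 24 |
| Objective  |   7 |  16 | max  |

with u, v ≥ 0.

At u = 5, v = 4, compute slack b - a·x for each constraint:
  C1: 24 − 24 = 0  (binding)
  C2: 25 − 25 = 0  (binding)
  C3: 24 − 17 = 7  (slack)

Optimal: u = 5, v = 4
Binding: C1, C2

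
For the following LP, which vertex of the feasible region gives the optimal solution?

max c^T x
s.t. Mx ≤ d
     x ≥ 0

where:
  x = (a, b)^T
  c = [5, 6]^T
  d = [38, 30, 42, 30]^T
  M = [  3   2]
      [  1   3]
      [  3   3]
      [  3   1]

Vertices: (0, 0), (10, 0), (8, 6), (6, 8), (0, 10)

Evaluate the objective at each vertex of the feasible region:
  z(0, 0) = 0
  z(10, 0) = 50
  z(8, 6) = 76
  z(6, 8) = 78  ←
  z(0, 10) = 60
The maximum is at a = 6, b = 8.

(6, 8)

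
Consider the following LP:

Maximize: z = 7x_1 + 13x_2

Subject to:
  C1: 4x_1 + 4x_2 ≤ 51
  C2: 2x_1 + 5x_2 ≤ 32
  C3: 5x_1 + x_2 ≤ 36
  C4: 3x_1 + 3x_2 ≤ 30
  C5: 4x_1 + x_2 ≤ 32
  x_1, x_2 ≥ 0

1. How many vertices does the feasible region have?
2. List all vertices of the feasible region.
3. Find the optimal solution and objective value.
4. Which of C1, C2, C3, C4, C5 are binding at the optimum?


1. 5
2. (0, 0), (7.2, 0), (6.5, 3.5), (6, 4), (0, 6.4)
3. x_1 = 6, x_2 = 4, z = 94
4. C2, C4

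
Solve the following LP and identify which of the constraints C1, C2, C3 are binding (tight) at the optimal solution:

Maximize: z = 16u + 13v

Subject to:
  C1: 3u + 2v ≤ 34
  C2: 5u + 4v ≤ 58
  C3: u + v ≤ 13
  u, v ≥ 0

At u = 6, v = 7, compute slack b - a·x for each constraint:
  C1: 34 − 32 = 2  (slack)
  C2: 58 − 58 = 0  (binding)
  C3: 13 − 13 = 0  (binding)

Optimal: u = 6, v = 7
Binding: C2, C3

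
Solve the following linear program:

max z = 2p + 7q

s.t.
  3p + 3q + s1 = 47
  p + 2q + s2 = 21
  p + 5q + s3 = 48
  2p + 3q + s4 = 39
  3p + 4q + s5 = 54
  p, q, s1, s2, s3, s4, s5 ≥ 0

Evaluate the objective at each vertex of the feasible region:
  z(0, 0) = 0
  z(15.67, 0) = 31.33
  z(10.33, 5.333) = 58
  z(3, 9) = 69  ←
  z(0, 9.6) = 67.2
The maximum is at p = 3, q = 9.

p = 3, q = 9, z = 69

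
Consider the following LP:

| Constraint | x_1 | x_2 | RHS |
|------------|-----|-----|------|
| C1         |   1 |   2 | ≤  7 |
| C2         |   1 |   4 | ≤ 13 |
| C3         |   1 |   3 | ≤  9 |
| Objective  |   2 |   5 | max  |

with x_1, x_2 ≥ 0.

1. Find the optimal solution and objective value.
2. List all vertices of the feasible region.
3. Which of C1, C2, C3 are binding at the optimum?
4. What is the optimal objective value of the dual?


1. x_1 = 3, x_2 = 2, z = 16
2. (0, 0), (7, 0), (3, 2), (0, 3)
3. C1, C3
4. 16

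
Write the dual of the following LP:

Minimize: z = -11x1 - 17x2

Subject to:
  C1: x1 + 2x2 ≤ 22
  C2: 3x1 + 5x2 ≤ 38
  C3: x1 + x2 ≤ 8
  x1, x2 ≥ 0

Primal min cᵀx s.t. Ax ≤ b, x ≥ 0  →  Dual max −bᵀy s.t. Aᵀy ≥ −c, y ≥ 0.

Maximize: z = -22y1 - 38y2 - 8y3

Subject to:
  y1 + 3y2 + y3 ≥ 11
  2y1 + 5y2 + y3 ≥ 17
  y1, y2, y3 ≥ 0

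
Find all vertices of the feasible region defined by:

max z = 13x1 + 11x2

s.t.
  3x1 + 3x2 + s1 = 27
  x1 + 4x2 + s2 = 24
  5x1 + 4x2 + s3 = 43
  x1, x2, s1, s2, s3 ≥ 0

(0, 0), (8.6, 0), (7, 2), (4, 5), (0, 6)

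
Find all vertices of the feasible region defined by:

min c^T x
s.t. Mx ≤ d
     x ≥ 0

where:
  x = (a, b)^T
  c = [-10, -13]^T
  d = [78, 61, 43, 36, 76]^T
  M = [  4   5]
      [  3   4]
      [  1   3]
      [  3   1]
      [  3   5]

(0, 0), (12, 0), (9.273, 8.182), (7, 10), (2.2, 13.6), (0, 14.33)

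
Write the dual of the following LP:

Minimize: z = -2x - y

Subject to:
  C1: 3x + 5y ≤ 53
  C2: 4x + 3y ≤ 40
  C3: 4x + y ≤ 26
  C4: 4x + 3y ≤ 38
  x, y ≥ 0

Primal min cᵀx s.t. Ax ≤ b, x ≥ 0  →  Dual max −bᵀy s.t. Aᵀy ≥ −c, y ≥ 0.

Maximize: z = -53y1 - 40y2 - 26y3 - 38y4

Subject to:
  3y1 + 4y2 + 4y3 + 4y4 ≥ 2
  5y1 + 3y2 + y3 + 3y4 ≥ 1
  y1, y2, y3, y4 ≥ 0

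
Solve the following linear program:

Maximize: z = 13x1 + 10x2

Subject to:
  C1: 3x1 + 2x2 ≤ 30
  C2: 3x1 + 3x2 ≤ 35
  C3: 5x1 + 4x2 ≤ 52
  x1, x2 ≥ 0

Evaluate the objective at each vertex of the feasible region:
  z(0, 0) = 0
  z(10, 0) = 130
  z(8, 3) = 134  ←
  z(5.333, 6.333) = 132.7
  z(0, 11.67) = 116.7
The maximum is at x1 = 8, x2 = 3.

x1 = 8, x2 = 3, z = 134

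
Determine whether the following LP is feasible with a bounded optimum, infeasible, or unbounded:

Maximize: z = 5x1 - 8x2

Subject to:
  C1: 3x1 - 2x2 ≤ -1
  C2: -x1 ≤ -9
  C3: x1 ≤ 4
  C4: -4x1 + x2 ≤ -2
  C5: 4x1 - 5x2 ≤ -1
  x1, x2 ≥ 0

Infeasible (no feasible solution exists)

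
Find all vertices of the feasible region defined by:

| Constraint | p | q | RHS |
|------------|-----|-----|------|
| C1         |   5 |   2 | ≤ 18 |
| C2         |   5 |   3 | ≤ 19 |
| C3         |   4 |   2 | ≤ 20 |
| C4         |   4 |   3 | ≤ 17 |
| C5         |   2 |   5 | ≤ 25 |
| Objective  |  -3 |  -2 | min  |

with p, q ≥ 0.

(0, 0), (3.6, 0), (3.2, 1), (2, 3), (0.7143, 4.714), (0, 5)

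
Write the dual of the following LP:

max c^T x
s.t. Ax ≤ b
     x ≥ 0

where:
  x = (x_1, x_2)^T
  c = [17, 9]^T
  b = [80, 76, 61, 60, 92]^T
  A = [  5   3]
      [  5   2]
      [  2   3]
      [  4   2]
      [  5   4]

Primal max cᵀx s.t. Ax ≤ b, x ≥ 0  →  Dual min bᵀy s.t. Aᵀy ≥ c, y ≥ 0.

Minimize: z = 80y1 + 76y2 + 61y3 + 60y4 + 92y5

Subject to:
  5y1 + 5y2 + 2y3 + 4y4 + 5y5 ≥ 17
  3y1 + 2y2 + 3y3 + 2y4 + 4y5 ≥ 9
  y1, y2, y3, y4, y5 ≥ 0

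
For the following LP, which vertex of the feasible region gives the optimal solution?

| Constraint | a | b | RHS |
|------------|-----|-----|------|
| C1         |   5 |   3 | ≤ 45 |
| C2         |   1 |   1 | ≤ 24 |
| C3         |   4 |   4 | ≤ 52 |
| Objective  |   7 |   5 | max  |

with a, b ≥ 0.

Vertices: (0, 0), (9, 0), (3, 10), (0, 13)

Evaluate the objective at each vertex of the feasible region:
  z(0, 0) = 0
  z(9, 0) = 63
  z(3, 10) = 71  ←
  z(0, 13) = 65
The maximum is at a = 3, b = 10.

(3, 10)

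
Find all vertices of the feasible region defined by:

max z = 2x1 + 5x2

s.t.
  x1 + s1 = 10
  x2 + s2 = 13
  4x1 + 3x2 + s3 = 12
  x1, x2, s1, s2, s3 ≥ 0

(0, 0), (3, 0), (0, 4)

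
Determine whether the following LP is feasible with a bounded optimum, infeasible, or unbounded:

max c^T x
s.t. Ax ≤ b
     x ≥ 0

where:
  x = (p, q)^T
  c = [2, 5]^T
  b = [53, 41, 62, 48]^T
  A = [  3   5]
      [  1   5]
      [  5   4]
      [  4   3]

Feasible with a bounded optimal solution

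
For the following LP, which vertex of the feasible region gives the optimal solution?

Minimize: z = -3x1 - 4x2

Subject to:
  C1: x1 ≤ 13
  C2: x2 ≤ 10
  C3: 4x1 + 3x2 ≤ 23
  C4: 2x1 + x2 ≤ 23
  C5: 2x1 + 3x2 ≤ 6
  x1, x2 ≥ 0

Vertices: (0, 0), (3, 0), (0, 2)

Evaluate the objective at each vertex of the feasible region:
  z(0, 0) = 0
  z(3, 0) = -9  ←
  z(0, 2) = -8
The minimum is at x1 = 3, x2 = 0.

(3, 0)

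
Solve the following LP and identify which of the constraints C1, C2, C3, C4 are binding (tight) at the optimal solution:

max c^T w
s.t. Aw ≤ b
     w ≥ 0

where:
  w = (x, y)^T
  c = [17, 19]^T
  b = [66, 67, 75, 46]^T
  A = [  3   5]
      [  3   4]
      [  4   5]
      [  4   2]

At x = 7, y = 9, compute slack b - a·x for each constraint:
  C1: 66 − 66 = 0  (binding)
  C2: 67 − 57 = 10  (slack)
  C3: 75 − 73 = 2  (slack)
  C4: 46 − 46 = 0  (binding)

Optimal: x = 7, y = 9
Binding: C1, C4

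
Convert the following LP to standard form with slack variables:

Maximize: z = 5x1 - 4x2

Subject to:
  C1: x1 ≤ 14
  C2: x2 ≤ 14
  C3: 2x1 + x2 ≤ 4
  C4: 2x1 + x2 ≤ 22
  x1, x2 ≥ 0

max z = 5x1 - 4x2

s.t.
  x1 + s1 = 14
  x2 + s2 = 14
  2x1 + x2 + s3 = 4
  2x1 + x2 + s4 = 22
  x1, x2, s1, s2, s3, s4 ≥ 0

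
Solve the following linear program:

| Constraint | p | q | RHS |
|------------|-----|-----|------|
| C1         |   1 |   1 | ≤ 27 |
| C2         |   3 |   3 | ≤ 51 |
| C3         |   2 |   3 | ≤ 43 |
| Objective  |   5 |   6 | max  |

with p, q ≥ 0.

Evaluate the objective at each vertex of the feasible region:
  z(0, 0) = 0
  z(17, 0) = 85
  z(8, 9) = 94  ←
  z(0, 14.33) = 86
The maximum is at p = 8, q = 9.

p = 8, q = 9, z = 94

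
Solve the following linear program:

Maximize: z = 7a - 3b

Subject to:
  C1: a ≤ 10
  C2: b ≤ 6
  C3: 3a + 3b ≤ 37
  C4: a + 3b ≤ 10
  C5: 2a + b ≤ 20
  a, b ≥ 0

Evaluate the objective at each vertex of the feasible region:
  z(0, 0) = 0
  z(10, 0) = 70  ←
  z(0, 3.333) = -10
The maximum is at a = 10, b = 0.

a = 10, b = 0, z = 70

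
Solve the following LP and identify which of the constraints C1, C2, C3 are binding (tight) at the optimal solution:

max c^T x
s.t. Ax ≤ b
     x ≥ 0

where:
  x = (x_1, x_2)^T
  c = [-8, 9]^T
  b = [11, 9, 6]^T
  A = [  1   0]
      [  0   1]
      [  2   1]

At x_1 = 0, x_2 = 6, compute slack b - a·x for each constraint:
  C1: 11 − 0 = 11  (slack)
  C2: 9 − 6 = 3  (slack)
  C3: 6 − 6 = 0  (binding)

Optimal: x_1 = 0, x_2 = 6
Binding: C3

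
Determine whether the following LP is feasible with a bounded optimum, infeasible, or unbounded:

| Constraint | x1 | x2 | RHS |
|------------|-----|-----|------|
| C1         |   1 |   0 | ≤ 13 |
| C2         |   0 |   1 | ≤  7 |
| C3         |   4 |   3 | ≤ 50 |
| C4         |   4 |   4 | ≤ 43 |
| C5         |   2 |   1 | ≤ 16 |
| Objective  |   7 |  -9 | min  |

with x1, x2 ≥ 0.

Feasible with a bounded optimal solution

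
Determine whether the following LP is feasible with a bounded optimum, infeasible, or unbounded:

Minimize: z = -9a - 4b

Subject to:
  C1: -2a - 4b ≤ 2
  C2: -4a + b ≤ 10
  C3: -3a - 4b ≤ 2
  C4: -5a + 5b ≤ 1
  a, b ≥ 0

Unbounded (objective can decrease without bound)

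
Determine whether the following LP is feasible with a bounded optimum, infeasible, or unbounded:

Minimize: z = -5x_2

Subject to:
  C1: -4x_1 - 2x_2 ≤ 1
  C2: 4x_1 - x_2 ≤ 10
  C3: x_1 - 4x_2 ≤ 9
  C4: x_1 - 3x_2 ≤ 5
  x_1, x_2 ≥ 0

Unbounded (objective can decrease without bound)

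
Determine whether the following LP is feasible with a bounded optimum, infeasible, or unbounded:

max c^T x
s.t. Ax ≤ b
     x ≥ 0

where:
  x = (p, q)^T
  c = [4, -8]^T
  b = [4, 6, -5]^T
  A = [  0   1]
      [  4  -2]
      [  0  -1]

Infeasible (no feasible solution exists)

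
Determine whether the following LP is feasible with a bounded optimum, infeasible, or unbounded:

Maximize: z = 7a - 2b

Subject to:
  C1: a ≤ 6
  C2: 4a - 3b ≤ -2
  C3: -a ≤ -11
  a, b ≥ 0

Infeasible (no feasible solution exists)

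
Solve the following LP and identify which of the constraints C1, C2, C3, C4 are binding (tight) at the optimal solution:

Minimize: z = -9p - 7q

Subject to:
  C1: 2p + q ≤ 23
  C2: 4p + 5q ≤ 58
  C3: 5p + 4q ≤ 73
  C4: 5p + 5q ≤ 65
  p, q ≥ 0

At p = 10, q = 3, compute slack b - a·x for each constraint:
  C1: 23 − 23 = 0  (binding)
  C2: 58 − 55 = 3  (slack)
  C3: 73 − 62 = 11  (slack)
  C4: 65 − 65 = 0  (binding)

Optimal: p = 10, q = 3
Binding: C1, C4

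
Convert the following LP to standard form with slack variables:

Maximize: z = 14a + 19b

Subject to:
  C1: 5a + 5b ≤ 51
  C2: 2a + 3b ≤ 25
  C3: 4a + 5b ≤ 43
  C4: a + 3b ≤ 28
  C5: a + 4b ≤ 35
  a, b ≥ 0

max z = 14a + 19b

s.t.
  5a + 5b + s1 = 51
  2a + 3b + s2 = 25
  4a + 5b + s3 = 43
  a + 3b + s4 = 28
  a + 4b + s5 = 35
  a, b, s1, s2, s3, s4, s5 ≥ 0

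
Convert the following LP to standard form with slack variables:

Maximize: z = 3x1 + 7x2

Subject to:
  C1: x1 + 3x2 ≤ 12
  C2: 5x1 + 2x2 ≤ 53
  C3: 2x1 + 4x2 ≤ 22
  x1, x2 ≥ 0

max z = 3x1 + 7x2

s.t.
  x1 + 3x2 + s1 = 12
  5x1 + 2x2 + s2 = 53
  2x1 + 4x2 + s3 = 22
  x1, x2, s1, s2, s3 ≥ 0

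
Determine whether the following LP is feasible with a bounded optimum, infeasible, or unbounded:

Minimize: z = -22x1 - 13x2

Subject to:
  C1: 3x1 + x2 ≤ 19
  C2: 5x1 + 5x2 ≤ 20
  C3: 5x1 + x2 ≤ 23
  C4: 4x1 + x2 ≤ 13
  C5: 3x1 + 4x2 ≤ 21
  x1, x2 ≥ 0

Feasible with a bounded optimal solution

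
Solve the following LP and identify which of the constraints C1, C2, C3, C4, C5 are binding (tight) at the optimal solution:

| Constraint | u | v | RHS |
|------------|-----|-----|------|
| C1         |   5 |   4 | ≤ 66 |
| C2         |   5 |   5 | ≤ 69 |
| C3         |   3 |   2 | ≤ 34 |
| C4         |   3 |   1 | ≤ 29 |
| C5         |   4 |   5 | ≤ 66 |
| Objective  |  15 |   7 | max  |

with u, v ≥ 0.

At u = 8, v = 5, compute slack b - a·x for each constraint:
  C1: 66 − 60 = 6  (slack)
  C2: 69 − 65 = 4  (slack)
  C3: 34 − 34 = 0  (binding)
  C4: 29 − 29 = 0  (binding)
  C5: 66 − 57 = 9  (slack)

Optimal: u = 8, v = 5
Binding: C3, C4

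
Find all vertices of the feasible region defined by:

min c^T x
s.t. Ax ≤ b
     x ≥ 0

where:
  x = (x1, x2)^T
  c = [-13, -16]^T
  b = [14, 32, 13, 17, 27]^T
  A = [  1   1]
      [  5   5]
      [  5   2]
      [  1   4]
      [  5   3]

(0, 0), (2.6, 0), (1, 4), (0, 4.25)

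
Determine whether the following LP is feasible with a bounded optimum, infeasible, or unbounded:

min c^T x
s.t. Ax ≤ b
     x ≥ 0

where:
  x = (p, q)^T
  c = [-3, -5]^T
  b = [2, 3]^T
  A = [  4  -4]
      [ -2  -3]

Unbounded (objective can decrease without bound)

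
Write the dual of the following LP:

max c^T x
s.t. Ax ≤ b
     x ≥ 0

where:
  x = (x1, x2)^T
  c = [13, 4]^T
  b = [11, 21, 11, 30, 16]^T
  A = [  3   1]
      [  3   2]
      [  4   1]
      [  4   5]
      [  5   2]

Primal max cᵀx s.t. Ax ≤ b, x ≥ 0  →  Dual min bᵀy s.t. Aᵀy ≥ c, y ≥ 0.

Minimize: z = 11y1 + 21y2 + 11y3 + 30y4 + 16y5

Subject to:
  3y1 + 3y2 + 4y3 + 4y4 + 5y5 ≥ 13
  y1 + 2y2 + y3 + 5y4 + 2y5 ≥ 4
  y1, y2, y3, y4, y5 ≥ 0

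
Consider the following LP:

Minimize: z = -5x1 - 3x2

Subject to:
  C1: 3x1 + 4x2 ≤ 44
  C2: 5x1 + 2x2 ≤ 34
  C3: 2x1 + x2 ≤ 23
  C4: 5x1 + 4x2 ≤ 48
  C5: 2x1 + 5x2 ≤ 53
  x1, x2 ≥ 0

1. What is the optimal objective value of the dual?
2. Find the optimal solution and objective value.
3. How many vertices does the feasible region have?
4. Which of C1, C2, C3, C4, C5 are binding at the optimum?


1. -41
2. x1 = 4, x2 = 7, z = -41
3. 6
4. C2, C4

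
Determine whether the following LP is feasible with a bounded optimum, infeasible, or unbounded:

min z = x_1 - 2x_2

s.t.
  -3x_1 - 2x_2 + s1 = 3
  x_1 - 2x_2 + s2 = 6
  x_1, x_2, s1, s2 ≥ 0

Unbounded (objective can decrease without bound)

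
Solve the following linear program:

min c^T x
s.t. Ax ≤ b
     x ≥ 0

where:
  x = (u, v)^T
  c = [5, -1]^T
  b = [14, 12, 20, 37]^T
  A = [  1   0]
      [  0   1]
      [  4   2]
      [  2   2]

Evaluate the objective at each vertex of the feasible region:
  z(0, 0) = 0
  z(5, 0) = 25
  z(0, 10) = -10  ←
The minimum is at u = 0, v = 10.

u = 0, v = 10, z = -10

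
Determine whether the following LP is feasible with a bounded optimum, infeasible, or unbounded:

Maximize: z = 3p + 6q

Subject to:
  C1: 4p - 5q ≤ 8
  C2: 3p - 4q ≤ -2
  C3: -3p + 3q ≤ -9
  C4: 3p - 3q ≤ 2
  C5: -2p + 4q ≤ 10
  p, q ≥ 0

Infeasible (no feasible solution exists)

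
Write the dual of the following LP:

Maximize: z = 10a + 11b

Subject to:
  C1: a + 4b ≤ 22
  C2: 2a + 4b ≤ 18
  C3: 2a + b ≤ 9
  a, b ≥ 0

Primal max cᵀx s.t. Ax ≤ b, x ≥ 0  →  Dual min bᵀy s.t. Aᵀy ≥ c, y ≥ 0.

Minimize: z = 22y1 + 18y2 + 9y3

Subject to:
  y1 + 2y2 + 2y3 ≥ 10
  4y1 + 4y2 + y3 ≥ 11
  y1, y2, y3 ≥ 0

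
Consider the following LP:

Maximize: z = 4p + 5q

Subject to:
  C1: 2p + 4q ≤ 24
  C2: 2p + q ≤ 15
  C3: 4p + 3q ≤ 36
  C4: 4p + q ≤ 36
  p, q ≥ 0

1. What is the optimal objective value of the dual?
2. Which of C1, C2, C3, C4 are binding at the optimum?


1. 39
2. C1, C2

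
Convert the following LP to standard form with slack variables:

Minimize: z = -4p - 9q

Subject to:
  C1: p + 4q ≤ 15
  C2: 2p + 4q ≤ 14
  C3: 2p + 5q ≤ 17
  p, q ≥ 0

min z = -4p - 9q

s.t.
  p + 4q + s1 = 15
  2p + 4q + s2 = 14
  2p + 5q + s3 = 17
  p, q, s1, s2, s3 ≥ 0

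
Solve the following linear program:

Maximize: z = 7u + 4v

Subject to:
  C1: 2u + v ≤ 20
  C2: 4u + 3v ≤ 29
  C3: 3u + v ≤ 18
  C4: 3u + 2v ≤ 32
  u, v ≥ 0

Evaluate the objective at each vertex of the feasible region:
  z(0, 0) = 0
  z(6, 0) = 42
  z(5, 3) = 47  ←
  z(0, 9.667) = 38.67
The maximum is at u = 5, v = 3.

u = 5, v = 3, z = 47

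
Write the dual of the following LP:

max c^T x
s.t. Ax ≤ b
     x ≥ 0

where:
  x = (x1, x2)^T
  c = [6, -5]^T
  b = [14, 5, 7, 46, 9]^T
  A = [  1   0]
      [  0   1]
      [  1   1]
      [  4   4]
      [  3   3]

Primal max cᵀx s.t. Ax ≤ b, x ≥ 0  →  Dual min bᵀy s.t. Aᵀy ≥ c, y ≥ 0.

Minimize: z = 14y1 + 5y2 + 7y3 + 46y4 + 9y5

Subject to:
  y1 + y3 + 4y4 + 3y5 ≥ 6
  y2 + y3 + 4y4 + 3y5 ≥ -5
  y1, y2, y3, y4, y5 ≥ 0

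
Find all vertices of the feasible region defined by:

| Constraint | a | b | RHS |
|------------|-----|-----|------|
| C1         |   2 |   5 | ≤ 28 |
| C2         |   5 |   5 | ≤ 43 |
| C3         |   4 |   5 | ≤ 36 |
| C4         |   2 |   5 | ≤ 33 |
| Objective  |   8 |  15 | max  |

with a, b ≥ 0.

(0, 0), (8.6, 0), (7, 1.6), (4, 4), (0, 5.6)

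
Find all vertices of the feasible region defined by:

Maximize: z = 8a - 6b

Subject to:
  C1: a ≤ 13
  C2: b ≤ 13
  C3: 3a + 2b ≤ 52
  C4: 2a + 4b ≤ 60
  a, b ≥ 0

(0, 0), (13, 0), (13, 6.5), (11, 9.5), (4, 13), (0, 13)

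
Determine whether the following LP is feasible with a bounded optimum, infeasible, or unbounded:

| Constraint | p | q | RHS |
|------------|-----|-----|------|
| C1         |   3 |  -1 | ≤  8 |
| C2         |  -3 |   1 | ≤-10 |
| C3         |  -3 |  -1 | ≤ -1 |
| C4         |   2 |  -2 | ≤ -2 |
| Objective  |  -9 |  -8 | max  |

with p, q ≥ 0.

Infeasible (no feasible solution exists)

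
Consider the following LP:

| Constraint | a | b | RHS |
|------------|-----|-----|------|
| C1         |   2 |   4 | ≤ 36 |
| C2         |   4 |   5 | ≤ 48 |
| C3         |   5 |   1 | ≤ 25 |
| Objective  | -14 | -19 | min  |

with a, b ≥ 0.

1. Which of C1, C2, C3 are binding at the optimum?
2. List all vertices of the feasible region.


1. C1, C2
2. (0, 0), (5, 0), (3.667, 6.667), (2, 8), (0, 9)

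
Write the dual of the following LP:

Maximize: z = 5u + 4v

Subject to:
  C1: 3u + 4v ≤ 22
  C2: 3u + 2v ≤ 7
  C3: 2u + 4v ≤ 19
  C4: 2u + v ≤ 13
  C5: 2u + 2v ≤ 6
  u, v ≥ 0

Primal max cᵀx s.t. Ax ≤ b, x ≥ 0  →  Dual min bᵀy s.t. Aᵀy ≥ c, y ≥ 0.

Minimize: z = 22y1 + 7y2 + 19y3 + 13y4 + 6y5

Subject to:
  3y1 + 3y2 + 2y3 + 2y4 + 2y5 ≥ 5
  4y1 + 2y2 + 4y3 + y4 + 2y5 ≥ 4
  y1, y2, y3, y4, y5 ≥ 0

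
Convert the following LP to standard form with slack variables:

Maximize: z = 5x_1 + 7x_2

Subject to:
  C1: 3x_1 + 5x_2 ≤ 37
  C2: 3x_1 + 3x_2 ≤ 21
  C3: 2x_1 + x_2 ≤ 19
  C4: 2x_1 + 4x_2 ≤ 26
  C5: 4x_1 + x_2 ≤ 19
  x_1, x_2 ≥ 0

max z = 5x_1 + 7x_2

s.t.
  3x_1 + 5x_2 + s1 = 37
  3x_1 + 3x_2 + s2 = 21
  2x_1 + x_2 + s3 = 19
  2x_1 + 4x_2 + s4 = 26
  4x_1 + x_2 + s5 = 19
  x_1, x_2, s1, s2, s3, s4, s5 ≥ 0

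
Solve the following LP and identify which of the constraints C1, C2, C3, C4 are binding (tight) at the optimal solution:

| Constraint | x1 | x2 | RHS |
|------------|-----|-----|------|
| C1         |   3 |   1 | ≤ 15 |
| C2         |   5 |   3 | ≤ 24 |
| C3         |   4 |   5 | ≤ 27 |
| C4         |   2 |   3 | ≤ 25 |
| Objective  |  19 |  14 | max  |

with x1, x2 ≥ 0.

At x1 = 3, x2 = 3, compute slack b - a·x for each constraint:
  C1: 15 − 12 = 3  (slack)
  C2: 24 − 24 = 0  (binding)
  C3: 27 − 27 = 0  (binding)
  C4: 25 − 15 = 10  (slack)

Optimal: x1 = 3, x2 = 3
Binding: C2, C3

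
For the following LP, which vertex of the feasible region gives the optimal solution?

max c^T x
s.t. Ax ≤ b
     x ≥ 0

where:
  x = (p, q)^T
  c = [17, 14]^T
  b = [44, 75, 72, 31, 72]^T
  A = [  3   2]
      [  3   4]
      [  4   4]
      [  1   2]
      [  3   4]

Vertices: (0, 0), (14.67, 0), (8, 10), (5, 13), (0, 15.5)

Evaluate the objective at each vertex of the feasible region:
  z(0, 0) = 0
  z(14.67, 0) = 249.3
  z(8, 10) = 276  ←
  z(5, 13) = 267
  z(0, 15.5) = 217
The maximum is at p = 8, q = 10.

(8, 10)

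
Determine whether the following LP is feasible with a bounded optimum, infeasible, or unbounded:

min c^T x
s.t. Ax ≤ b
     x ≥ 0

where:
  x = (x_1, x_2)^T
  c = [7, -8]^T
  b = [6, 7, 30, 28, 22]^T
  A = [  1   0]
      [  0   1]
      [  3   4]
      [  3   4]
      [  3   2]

Feasible with a bounded optimal solution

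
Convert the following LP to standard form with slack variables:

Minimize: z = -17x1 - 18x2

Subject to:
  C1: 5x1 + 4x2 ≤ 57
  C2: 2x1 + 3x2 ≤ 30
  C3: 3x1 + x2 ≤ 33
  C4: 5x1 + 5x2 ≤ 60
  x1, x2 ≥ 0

min z = -17x1 - 18x2

s.t.
  5x1 + 4x2 + s1 = 57
  2x1 + 3x2 + s2 = 30
  3x1 + x2 + s3 = 33
  5x1 + 5x2 + s4 = 60
  x1, x2, s1, s2, s3, s4 ≥ 0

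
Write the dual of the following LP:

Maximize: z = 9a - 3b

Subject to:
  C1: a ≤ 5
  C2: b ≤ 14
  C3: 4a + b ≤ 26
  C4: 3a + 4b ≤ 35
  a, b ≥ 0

Primal max cᵀx s.t. Ax ≤ b, x ≥ 0  →  Dual min bᵀy s.t. Aᵀy ≥ c, y ≥ 0.

Minimize: z = 5y1 + 14y2 + 26y3 + 35y4

Subject to:
  y1 + 4y3 + 3y4 ≥ 9
  y2 + y3 + 4y4 ≥ -3
  y1, y2, y3, y4 ≥ 0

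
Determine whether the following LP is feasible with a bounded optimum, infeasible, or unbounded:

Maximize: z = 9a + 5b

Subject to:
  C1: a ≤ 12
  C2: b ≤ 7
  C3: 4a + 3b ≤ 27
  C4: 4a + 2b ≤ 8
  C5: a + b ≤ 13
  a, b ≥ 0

Feasible with a bounded optimal solution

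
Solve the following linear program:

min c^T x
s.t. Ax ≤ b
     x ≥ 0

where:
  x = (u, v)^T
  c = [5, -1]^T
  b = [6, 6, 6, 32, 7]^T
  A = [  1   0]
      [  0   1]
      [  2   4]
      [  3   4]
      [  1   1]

Evaluate the objective at each vertex of the feasible region:
  z(0, 0) = 0
  z(3, 0) = 15
  z(0, 1.5) = -1.5  ←
The minimum is at u = 0, v = 1.5.

u = 0, v = 1.5, z = -1.5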